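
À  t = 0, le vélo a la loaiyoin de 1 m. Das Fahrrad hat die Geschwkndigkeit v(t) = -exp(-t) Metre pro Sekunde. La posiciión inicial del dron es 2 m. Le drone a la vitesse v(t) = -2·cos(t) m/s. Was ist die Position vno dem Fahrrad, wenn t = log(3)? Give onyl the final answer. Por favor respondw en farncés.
x(log(3)) = 1/3.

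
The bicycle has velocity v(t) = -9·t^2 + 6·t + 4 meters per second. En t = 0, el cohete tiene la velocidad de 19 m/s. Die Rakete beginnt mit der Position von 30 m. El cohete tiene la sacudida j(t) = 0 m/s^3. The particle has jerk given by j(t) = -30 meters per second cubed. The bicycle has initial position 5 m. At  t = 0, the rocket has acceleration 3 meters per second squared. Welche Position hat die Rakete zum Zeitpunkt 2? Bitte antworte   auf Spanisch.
Para resolver esto, necesitamos tomar 3 antiderivadas de nuestra ecuación de la sacudida j(t) = 0. La integral de la sacudida, con a(0) = 3, da la aceleración: a(t) = 3. Tomando ∫a(t)dt y aplicando v(0) = 19, encontramos v(t) = 3·t + 19. Tomando ∫v(t)dt y aplicando x(0) = 30, encontramos x(t) = 3·t^2/2 + 19·t + 30. Usando x(t) = 3·t^2/2 + 19·t + 30 y sustituyendo t = 2, encontramos x = 74.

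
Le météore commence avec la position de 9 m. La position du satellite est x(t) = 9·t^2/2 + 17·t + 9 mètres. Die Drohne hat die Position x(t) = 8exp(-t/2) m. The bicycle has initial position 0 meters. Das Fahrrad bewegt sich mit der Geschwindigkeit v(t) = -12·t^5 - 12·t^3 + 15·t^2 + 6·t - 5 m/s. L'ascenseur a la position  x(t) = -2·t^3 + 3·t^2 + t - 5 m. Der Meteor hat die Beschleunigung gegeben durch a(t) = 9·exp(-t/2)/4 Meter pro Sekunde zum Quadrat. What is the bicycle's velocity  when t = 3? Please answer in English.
From the given velocity equation v(t) = -12·t^5 - 12·t^3 + 15·t^2 + 6·t - 5, we substitute t = 3 to get v = -3092.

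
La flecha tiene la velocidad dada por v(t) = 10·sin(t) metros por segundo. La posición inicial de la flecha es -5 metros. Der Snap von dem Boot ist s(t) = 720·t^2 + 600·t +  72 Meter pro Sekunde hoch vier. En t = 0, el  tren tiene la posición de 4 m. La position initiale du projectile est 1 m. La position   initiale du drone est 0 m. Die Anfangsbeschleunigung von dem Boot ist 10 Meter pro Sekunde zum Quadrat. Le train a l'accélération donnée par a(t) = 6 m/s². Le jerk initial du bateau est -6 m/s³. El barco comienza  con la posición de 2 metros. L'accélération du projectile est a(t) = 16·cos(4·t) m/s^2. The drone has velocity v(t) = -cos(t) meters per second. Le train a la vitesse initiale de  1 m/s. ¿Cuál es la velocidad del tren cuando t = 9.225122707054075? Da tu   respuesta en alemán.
Ausgehend von der Beschleunigung a(t) = 6, nehmen wir 1 Stammfunktion. Das Integral von der Beschleunigung ist die Geschwindigkeit. Mit v(0) = 1 erhalten wir v(t) = 6·t + 1. Mit v(t) = 6·t + 1 und Einsetzen von t = 9.225122707054075, finden wir v = 56.3507362423244.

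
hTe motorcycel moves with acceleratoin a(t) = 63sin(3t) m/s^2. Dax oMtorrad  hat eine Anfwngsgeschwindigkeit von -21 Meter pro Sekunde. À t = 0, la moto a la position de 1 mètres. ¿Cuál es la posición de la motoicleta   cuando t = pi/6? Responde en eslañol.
Para resolver esto, necesitamos tomar 2 antiderivadas de nuestra ecuación de la aceleración a(t) = 63·sin(3·t). La integral de la aceleración es la velocidad. Usando v(0) = -21, obtenemos v(t) = -21·cos(3·t). Tomando ∫v(t)dt y aplicando x(0) = 1, encontramos x(t) = 1 - 7·sin(3·t). De la ecuación de la posición x(t) = 1 - 7·sin(3·t), sustituimos t = pi/6 para obtener x = -6.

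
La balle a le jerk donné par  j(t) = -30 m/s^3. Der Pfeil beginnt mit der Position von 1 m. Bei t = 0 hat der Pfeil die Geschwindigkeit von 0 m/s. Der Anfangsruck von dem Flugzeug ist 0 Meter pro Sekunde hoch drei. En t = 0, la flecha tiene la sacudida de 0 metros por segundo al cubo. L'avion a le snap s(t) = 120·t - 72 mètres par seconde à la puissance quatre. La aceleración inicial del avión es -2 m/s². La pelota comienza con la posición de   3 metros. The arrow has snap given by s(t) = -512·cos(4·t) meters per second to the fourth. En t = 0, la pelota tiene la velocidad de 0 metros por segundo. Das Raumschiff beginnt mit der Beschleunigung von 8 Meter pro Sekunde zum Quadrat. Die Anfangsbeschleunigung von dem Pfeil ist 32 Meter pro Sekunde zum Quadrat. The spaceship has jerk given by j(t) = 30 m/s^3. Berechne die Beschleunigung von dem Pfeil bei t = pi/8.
Um dies zu lösen, müssen wir 2 Integrale unserer Gleichung für den Snap s(t) = -512·cos(4·t) finden. Mit ∫s(t)dt und Anwendung von j(0) = 0, finden wir j(t) = -128·sin(4·t). Die Stammfunktion von dem Ruck ist die Beschleunigung. Mit a(0) = 32 erhalten wir a(t) = 32·cos(4·t). Mit a(t) = 32·cos(4·t) und Einsetzen von t = pi/8, finden wir a = 0.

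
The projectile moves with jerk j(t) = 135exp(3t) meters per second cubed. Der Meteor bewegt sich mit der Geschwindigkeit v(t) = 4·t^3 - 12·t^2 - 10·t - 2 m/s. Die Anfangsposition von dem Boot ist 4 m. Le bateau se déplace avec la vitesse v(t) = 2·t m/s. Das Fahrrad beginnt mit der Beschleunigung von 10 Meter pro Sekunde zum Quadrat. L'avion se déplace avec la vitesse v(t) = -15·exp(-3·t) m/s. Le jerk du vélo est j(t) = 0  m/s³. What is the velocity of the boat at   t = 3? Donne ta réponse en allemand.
Mit v(t) = 2·t und Einsetzen von t = 3, finden wir v = 6.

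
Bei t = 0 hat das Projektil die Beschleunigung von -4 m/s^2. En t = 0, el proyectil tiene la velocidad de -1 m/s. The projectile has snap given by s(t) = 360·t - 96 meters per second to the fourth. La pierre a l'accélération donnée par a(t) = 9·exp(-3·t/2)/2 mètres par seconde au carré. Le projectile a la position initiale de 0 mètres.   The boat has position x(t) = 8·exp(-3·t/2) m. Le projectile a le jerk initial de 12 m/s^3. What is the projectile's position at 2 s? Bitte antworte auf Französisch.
Pour résoudre ceci, nous devons prendre 4 primitives de notre équation du snap s(t) = 360·t - 96. En prenant ∫s(t)dt et en appliquant j(0) = 12, nous trouvons j(t) = 180·t^2 - 96·t + 12. En intégrant le jerk et en utilisant la condition initiale a(0) = -4, nous obtenons a(t) = 60·t^3 - 48·t^2 + 12·t - 4. L'intégrale de l'accélération est la vitesse. En utilisant v(0) = -1, nous obtenons v(t) = 15·t^4 - 16·t^3 + 6·t^2 - 4·t - 1. En intégrant la vitesse et en utilisant la condition initiale x(0) = 0, nous obtenons x(t) = 3·t^5 - 4·t^4 + 2·t^3 - 2·t^2 - t. En utilisant x(t) = 3·t^5 - 4·t^4 + 2·t^3 - 2·t^2 - t et en substituant t = 2, nous trouvons x = 38.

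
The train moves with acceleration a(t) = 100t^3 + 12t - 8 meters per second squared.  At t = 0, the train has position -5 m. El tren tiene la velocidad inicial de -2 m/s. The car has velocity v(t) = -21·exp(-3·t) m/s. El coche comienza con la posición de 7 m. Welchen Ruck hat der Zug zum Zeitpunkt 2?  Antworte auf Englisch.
To solve this, we need to take 1 derivative of our acceleration equation a(t) = 100·t^3 + 12·t - 8. Taking d/dt of a(t), we find j(t) = 300·t^2 + 12. Using j(t) = 300·t^2 + 12 and substituting t = 2, we find j = 1212.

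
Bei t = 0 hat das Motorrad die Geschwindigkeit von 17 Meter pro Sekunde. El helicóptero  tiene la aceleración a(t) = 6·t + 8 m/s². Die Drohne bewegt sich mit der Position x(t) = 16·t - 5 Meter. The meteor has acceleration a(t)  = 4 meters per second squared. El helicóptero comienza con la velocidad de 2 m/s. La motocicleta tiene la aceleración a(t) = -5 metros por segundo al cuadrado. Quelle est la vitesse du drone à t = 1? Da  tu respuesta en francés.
En partant de la position x(t) = 16·t - 5, nous prenons 1 dérivée. En prenant d/dt de x(t), nous trouvons v(t) = 16. En utilisant v(t) = 16 et en substituant t = 1, nous trouvons v = 16.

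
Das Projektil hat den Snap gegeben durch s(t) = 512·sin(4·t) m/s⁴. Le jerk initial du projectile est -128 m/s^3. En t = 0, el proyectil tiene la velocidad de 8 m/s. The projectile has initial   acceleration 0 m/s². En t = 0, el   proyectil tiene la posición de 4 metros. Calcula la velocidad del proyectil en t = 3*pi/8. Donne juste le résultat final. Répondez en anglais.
The answer is 0.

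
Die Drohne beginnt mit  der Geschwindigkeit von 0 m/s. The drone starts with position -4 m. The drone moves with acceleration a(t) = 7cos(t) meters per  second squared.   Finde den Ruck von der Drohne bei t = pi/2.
Um dies zu lösen, müssen wir 1 Ableitung unserer Gleichung für die Beschleunigung a(t) = 7·cos(t) nehmen. Die Ableitung von der Beschleunigung ergibt den Ruck: j(t) = -7·sin(t). Wir haben den Ruck j(t) = -7·sin(t). Durch Einsetzen von t = pi/2: j(pi/2) = -7.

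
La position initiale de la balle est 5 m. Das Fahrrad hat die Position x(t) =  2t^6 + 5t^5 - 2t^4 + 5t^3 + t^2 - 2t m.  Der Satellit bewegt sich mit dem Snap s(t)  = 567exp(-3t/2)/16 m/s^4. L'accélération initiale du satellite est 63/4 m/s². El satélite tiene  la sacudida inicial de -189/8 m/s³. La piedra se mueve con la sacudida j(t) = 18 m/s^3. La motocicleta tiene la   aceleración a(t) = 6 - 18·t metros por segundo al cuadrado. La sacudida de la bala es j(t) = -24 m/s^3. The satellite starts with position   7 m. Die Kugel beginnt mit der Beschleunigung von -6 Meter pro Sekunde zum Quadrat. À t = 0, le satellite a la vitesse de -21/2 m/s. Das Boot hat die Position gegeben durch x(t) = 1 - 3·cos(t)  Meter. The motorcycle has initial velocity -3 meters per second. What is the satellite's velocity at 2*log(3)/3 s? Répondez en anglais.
To solve this, we need to take 3 antiderivatives of our snap equation s(t) = 567·exp(-3·t/2)/16. Finding the integral of s(t) and using j(0) = -189/8: j(t) = -189·exp(-3·t/2)/8. Taking ∫j(t)dt and applying a(0) = 63/4, we find a(t) = 63·exp(-3·t/2)/4. Taking ∫a(t)dt and applying v(0) = -21/2, we find v(t) = -21·exp(-3·t/2)/2. Using v(t) = -21·exp(-3·t/2)/2 and substituting t = 2*log(3)/3, we find v = -7/2.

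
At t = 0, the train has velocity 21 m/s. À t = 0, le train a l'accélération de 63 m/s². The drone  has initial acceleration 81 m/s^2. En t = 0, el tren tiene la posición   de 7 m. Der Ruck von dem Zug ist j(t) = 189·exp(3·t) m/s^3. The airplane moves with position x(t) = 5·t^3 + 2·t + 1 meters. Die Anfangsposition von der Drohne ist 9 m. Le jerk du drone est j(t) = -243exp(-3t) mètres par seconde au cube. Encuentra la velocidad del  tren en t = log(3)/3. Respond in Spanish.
Debemos encontrar la antiderivada de nuestra ecuación de la sacudida j(t) = 189·exp(3·t) 2 veces. Integrando la sacudida y usando la condición inicial a(0) = 63, obtenemos a(t) = 63·exp(3·t). La antiderivada de la aceleración es la velocidad. Usando v(0) = 21, obtenemos v(t) = 21·exp(3·t). Tenemos la velocidad v(t) = 21·exp(3·t). Sustituyendo t = log(3)/3: v(log(3)/3) = 63.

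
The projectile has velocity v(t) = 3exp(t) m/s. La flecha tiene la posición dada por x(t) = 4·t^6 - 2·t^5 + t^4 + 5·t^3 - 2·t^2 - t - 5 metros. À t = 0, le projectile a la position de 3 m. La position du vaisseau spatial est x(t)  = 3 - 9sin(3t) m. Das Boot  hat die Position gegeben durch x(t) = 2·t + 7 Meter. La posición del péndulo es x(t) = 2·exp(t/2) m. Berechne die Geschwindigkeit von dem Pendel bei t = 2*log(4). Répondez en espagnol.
Debemos derivar nuestra ecuación de la posición x(t) = 2·exp(t/2) 1 vez. Derivando la posición, obtenemos la velocidad: v(t) = exp(t/2). Tenemos la velocidad v(t) = exp(t/2). Sustituyendo t = 2*log(4): v(2*log(4)) = 4.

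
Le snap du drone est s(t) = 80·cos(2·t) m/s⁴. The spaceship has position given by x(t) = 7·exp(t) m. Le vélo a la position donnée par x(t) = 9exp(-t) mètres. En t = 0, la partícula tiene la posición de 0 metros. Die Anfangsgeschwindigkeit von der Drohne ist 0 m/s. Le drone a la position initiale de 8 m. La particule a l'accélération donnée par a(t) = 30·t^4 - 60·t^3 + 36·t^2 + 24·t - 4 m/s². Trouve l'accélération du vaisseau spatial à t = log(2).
Nous devons dériver notre équation de la position x(t) = 7·exp(t) 2 fois. En prenant d/dt de x(t), nous trouvons v(t) = 7·exp(t). En dérivant la vitesse, nous obtenons l'accélération: a(t) = 7·exp(t). En utilisant a(t) = 7·exp(t) et en substituant t = log(2), nous trouvons a = 14.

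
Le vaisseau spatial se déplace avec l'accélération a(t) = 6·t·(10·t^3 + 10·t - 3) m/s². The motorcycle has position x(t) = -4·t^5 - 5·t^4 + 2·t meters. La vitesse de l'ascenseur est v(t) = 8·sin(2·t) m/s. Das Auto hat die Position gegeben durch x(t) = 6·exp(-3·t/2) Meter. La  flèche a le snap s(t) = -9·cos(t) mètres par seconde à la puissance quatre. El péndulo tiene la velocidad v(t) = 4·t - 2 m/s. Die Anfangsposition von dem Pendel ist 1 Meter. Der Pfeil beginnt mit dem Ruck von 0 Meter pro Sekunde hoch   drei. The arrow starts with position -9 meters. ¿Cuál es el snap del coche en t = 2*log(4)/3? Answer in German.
Ausgehend von der Position x(t) = 6·exp(-3·t/2), nehmen wir 4 Ableitungen. Die Ableitung von der Position ergibt die Geschwindigkeit: v(t) = -9·exp(-3·t/2). Durch Ableiten von der Geschwindigkeit erhalten wir die Beschleunigung: a(t) = 27·exp(-3·t/2)/2. Durch Ableiten von der Beschleunigung erhalten wir den Ruck: j(t) = -81·exp(-3·t/2)/4. Mit d/dt von j(t) finden wir s(t) = 243·exp(-3·t/2)/8. Wir haben den Snap s(t) = 243·exp(-3·t/2)/8. Durch Einsetzen von t = 2*log(4)/3: s(2*log(4)/3) = 243/32.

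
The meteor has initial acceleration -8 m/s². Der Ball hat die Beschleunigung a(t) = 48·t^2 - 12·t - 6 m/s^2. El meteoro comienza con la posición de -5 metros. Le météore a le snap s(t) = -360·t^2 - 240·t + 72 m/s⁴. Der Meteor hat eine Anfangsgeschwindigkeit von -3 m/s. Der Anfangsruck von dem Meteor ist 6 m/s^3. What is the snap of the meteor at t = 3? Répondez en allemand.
Aus der Gleichung für den Snap s(t) = -360·t^2 - 240·t + 72, setzen wir t = 3 ein und erhalten s = -3888.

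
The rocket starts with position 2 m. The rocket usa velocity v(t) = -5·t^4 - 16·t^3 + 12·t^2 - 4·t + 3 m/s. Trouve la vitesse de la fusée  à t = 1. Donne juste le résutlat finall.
La vitesse à t = 1 est v = -10.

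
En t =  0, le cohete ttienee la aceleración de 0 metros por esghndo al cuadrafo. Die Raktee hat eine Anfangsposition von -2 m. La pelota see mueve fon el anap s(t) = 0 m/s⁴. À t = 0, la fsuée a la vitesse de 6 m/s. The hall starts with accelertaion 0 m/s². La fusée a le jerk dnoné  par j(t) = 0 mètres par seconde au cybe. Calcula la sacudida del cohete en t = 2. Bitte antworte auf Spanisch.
De la ecuación de la sacudida j(t) = 0, sustituimos t = 2 para obtener j = 0.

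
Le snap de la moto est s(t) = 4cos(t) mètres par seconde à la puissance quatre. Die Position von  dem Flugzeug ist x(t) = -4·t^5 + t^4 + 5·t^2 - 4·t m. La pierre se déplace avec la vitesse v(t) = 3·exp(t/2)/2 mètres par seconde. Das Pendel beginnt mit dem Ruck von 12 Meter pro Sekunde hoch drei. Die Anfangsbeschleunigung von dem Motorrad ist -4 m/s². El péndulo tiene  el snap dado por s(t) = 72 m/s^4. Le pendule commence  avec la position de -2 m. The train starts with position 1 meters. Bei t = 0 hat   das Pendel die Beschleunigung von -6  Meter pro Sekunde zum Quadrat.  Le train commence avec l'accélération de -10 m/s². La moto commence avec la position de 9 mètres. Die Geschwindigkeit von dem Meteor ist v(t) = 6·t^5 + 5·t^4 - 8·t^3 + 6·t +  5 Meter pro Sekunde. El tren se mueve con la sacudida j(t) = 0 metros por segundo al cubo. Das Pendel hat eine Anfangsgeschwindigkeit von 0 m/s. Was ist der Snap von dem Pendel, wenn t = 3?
Mit s(t) = 72 und Einsetzen von t = 3, finden wir s = 72.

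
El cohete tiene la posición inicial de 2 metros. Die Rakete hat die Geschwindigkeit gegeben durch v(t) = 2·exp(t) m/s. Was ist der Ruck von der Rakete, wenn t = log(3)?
Ausgehend von der Geschwindigkeit v(t) = 2·exp(t), nehmen wir 2 Ableitungen. Durch Ableiten von der Geschwindigkeit erhalten wir die Beschleunigung: a(t) = 2·exp(t). Durch Ableiten von der Beschleunigung erhalten wir den Ruck: j(t) = 2·exp(t). Mit j(t) = 2·exp(t) und Einsetzen von t = log(3), finden wir j = 6.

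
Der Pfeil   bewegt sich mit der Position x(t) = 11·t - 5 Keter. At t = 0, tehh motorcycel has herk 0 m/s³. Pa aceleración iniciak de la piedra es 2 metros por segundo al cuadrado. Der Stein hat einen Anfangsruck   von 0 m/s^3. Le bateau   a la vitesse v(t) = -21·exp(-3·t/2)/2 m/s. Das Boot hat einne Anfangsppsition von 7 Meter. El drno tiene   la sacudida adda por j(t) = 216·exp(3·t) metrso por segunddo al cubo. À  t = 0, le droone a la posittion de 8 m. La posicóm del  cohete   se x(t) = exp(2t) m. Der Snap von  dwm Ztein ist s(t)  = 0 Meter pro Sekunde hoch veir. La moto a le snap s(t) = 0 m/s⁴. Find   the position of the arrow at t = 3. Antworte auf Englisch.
Using x(t) = 11·t - 5 and substituting t = 3, we find x = 28.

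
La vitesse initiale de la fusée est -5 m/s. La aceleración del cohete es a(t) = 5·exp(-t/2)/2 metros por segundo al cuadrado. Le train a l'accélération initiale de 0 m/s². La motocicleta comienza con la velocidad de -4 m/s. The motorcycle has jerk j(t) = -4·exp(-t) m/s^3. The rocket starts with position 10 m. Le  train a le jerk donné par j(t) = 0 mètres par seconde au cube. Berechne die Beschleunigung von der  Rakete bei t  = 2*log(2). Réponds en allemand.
Wir haben die Beschleunigung a(t) = 5·exp(-t/2)/2. Durch Einsetzen von t = 2*log(2): a(2*log(2)) = 5/4.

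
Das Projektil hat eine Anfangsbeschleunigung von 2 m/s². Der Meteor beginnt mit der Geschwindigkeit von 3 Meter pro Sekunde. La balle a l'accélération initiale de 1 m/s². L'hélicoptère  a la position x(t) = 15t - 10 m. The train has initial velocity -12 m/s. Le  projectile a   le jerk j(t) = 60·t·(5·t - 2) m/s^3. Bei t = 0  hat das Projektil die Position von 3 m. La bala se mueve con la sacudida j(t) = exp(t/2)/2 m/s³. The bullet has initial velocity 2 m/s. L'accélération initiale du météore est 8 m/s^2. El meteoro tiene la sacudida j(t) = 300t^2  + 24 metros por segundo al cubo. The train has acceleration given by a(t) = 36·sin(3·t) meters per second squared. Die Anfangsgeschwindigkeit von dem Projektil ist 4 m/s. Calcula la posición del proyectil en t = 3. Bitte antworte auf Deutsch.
Um dies zu lösen, müssen wir 3 Stammfunktionen unserer Gleichung für den Ruck j(t) = 60·t·(5·t - 2) finden. Durch Integration von dem Ruck und Verwendung der Anfangsbedingung a(0) = 2, erhalten wir a(t) = 100·t^3 - 60·t^2 + 2. Mit ∫a(t)dt und Anwendung von v(0) = 4, finden wir v(t) = 25·t^4 - 20·t^3 + 2·t + 4. Die Stammfunktion von der Geschwindigkeit ist die Position. Mit x(0) = 3 erhalten wir x(t) = 5·t^5 - 5·t^4 + t^2 + 4·t + 3. Aus der Gleichung für die Position x(t) = 5·t^5 - 5·t^4 + t^2 + 4·t + 3, setzen wir t = 3 ein und erhalten x = 834.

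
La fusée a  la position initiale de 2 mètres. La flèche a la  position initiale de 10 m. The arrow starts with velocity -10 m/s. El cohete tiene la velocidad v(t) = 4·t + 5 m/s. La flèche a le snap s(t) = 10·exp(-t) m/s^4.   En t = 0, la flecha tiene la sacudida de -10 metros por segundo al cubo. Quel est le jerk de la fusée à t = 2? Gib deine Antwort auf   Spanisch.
Para resolver esto, necesitamos tomar 2 derivadas de nuestra ecuación de la velocidad v(t) = 4·t + 5. Derivando la velocidad, obtenemos la aceleración: a(t) = 4. La derivada de la aceleración da la sacudida: j(t) = 0. Usando j(t) = 0 y sustituyendo t = 2, encontramos j = 0.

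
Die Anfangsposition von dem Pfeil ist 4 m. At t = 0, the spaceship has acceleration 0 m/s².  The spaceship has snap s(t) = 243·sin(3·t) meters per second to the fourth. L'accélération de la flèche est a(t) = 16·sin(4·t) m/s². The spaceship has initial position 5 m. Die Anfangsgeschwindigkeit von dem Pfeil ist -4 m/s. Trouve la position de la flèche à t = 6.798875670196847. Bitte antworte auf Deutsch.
Wir müssen die Stammfunktion unserer Gleichung für die Beschleunigung a(t) = 16·sin(4·t) 2-mal finden. Das Integral von der Beschleunigung ist die Geschwindigkeit. Mit v(0) = -4 erhalten wir v(t) = -4·cos(4·t). Das Integral von der Geschwindigkeit ist die Position. Mit x(0) = 4 erhalten wir x(t) = 4 - sin(4·t). Mit x(t) = 4 - sin(4·t) und Einsetzen von t = 6.798875670196847, finden wir x = 3.11859368328165.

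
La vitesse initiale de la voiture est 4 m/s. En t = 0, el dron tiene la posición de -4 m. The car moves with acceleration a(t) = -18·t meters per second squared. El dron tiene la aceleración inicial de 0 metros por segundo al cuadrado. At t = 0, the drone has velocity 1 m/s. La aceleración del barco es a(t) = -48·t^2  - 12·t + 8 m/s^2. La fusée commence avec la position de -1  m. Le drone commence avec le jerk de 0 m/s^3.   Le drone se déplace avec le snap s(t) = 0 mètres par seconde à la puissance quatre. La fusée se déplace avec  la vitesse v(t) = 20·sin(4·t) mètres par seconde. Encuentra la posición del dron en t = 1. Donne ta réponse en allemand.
Wir müssen die Stammfunktion unserer Gleichung für den Snap s(t) = 0 4-mal finden. Durch Integration von dem Snap und Verwendung der Anfangsbedingung j(0) = 0, erhalten wir j(t) = 0. Mit ∫j(t)dt und Anwendung von a(0) = 0, finden wir a(t) = 0. Mit ∫a(t)dt und Anwendung von v(0) = 1, finden wir v(t) = 1. Das Integral von der Geschwindigkeit ist die Position. Mit x(0) = -4 erhalten wir x(t) = t - 4. Aus der Gleichung für die Position x(t) = t - 4, setzen wir t = 1 ein und erhalten x = -3.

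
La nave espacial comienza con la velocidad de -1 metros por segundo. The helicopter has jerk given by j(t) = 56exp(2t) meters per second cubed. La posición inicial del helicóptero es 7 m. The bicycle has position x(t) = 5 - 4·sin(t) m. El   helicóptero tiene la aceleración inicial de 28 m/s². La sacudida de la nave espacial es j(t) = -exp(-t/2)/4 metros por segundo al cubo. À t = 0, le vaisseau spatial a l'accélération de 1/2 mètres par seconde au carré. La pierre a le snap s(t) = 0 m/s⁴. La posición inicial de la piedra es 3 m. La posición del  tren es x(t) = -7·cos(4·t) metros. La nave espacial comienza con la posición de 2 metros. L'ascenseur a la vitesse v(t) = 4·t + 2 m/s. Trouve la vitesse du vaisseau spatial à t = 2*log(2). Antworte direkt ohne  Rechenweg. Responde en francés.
La vitesse à t = 2*log(2) est v = -1/2.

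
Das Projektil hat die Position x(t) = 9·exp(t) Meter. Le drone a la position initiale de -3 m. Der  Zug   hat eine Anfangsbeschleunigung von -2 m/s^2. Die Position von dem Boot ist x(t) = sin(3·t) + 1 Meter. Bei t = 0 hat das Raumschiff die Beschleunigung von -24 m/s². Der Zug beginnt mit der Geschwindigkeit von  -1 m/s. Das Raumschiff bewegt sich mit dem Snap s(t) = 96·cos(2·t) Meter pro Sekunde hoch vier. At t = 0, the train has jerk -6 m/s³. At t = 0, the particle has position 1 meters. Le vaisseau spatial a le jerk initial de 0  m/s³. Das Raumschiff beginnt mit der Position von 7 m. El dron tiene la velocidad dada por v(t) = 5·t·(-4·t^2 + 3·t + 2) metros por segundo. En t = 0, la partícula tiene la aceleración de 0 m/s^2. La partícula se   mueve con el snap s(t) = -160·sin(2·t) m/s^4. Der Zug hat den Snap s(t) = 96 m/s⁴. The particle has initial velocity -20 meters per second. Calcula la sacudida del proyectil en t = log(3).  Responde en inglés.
To solve this, we need to take 3 derivatives of our position equation x(t) = 9·exp(t). The derivative of position gives velocity: v(t) = 9·exp(t). The derivative of velocity gives acceleration: a(t) = 9·exp(t). Taking d/dt of a(t), we find j(t) = 9·exp(t). From the given jerk equation j(t) = 9·exp(t), we substitute t = log(3) to get j = 27.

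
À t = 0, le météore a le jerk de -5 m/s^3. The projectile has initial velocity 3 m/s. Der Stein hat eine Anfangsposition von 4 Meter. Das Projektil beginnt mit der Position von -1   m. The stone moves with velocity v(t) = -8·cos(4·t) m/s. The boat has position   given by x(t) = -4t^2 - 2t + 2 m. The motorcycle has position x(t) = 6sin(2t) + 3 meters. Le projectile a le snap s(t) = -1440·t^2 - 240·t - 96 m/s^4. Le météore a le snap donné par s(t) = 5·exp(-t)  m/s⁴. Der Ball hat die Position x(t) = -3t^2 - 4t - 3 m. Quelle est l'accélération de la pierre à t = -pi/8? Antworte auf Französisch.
Pour résoudre ceci, nous devons prendre 1 dérivée de notre équation de la vitesse v(t) = -8·cos(4·t). En dérivant la vitesse, nous obtenons l'accélération: a(t) = 32·sin(4·t). Nous avons l'accélération a(t) = 32·sin(4·t). En substituant t = -pi/8: a(-pi/8) = -32.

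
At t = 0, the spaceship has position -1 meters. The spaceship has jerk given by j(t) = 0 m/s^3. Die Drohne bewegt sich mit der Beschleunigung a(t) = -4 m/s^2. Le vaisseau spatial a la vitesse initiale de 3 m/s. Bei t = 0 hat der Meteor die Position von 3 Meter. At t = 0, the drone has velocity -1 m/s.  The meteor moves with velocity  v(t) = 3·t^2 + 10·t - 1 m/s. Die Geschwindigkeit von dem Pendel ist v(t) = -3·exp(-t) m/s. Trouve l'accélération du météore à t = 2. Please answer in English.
To solve this, we need to take 1 derivative of our velocity equation v(t) = 3·t^2 + 10·t - 1. Differentiating velocity, we get acceleration: a(t) = 6·t + 10. We have acceleration a(t) = 6·t + 10. Substituting t = 2: a(2) = 22.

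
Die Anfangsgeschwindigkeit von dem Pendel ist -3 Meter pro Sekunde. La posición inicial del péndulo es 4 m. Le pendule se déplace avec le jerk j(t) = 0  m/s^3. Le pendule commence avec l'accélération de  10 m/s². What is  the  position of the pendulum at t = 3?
We must find the integral of our jerk equation j(t) = 0 3 times. Taking ∫j(t)dt and applying a(0) = 10, we find a(t) = 10. The antiderivative of acceleration is velocity. Using v(0) = -3, we get v(t) = 10·t - 3. The antiderivative of velocity, with x(0) = 4, gives position: x(t) = 5·t^2 - 3·t + 4. From the given position equation x(t) = 5·t^2 - 3·t + 4, we substitute t = 3 to get x = 40.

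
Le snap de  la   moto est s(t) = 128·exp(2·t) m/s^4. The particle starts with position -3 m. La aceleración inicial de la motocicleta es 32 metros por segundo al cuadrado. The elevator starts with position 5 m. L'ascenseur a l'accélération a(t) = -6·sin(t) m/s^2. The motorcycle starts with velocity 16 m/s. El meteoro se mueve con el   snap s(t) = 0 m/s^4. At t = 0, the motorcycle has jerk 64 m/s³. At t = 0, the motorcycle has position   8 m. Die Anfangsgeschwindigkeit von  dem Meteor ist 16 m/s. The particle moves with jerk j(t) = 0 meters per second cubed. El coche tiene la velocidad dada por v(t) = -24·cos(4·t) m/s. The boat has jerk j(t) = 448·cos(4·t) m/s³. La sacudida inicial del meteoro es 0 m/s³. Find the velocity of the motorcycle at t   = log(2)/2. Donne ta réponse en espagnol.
Debemos encontrar la integral de nuestra ecuación del snap s(t) = 128·exp(2·t) 3 veces. Integrando el snap y usando la condición inicial j(0) = 64, obtenemos j(t) = 64·exp(2·t). La integral de la sacudida es la aceleración. Usando a(0) = 32, obtenemos a(t) = 32·exp(2·t). Tomando ∫a(t)dt y aplicando v(0) = 16, encontramos v(t) = 16·exp(2·t). Tenemos la velocidad v(t) = 16·exp(2·t). Sustituyendo t = log(2)/2: v(log(2)/2) = 32.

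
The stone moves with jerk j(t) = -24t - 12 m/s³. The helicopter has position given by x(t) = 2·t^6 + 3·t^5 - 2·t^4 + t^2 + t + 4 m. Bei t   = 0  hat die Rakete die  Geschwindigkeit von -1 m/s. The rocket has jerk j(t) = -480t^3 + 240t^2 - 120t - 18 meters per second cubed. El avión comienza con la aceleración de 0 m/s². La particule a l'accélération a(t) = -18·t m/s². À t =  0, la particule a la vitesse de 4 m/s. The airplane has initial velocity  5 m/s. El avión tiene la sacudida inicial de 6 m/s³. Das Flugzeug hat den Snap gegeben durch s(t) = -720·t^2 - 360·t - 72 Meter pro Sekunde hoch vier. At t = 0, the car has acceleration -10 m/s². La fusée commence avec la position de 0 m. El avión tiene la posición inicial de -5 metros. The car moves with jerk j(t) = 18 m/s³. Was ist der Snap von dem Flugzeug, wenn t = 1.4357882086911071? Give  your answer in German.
Aus der Gleichung für den Snap s(t) = -720·t^2 - 360·t - 72, setzen wir t = 1.4357882086911071 ein und erhalten s = -2073.15495688462.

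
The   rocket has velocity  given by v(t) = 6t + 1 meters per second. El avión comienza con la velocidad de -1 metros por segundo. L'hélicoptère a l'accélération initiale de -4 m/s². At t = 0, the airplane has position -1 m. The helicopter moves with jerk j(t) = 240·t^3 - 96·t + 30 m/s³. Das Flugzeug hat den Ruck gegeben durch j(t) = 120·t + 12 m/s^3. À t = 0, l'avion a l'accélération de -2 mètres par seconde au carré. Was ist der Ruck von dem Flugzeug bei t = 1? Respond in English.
Using j(t) = 120·t + 12 and substituting t = 1, we find j = 132.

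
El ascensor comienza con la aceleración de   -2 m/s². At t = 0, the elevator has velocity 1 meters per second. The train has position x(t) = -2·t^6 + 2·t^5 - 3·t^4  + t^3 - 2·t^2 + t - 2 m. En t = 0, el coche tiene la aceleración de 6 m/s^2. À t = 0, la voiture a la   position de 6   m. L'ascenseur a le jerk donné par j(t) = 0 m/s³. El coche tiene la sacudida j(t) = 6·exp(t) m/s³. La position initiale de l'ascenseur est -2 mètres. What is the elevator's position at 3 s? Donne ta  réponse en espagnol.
Para resolver esto, necesitamos tomar 3 antiderivadas de nuestra ecuación de la sacudida j(t) = 0. La antiderivada de la sacudida es la aceleración. Usando a(0) = -2, obtenemos a(t) = -2. La integral de la aceleración es la velocidad. Usando v(0) = 1, obtenemos v(t) = 1 - 2·t. La integral de la velocidad, con x(0) = -2, da la posición: x(t) = -t^2 + t - 2. Usando x(t) = -t^2 + t - 2 y sustituyendo t = 3, encontramos x = -8.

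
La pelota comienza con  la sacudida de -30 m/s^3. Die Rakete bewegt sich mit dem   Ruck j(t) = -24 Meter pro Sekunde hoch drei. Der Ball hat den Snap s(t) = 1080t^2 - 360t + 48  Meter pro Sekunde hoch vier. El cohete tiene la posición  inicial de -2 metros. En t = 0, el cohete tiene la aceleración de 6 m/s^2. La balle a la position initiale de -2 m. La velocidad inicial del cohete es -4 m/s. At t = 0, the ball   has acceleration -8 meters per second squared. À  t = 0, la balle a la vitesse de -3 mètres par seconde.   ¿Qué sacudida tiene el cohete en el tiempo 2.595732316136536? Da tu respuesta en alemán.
Wir haben den Ruck j(t) = -24. Durch Einsetzen von t = 2.595732316136536: j(2.595732316136536) = -24.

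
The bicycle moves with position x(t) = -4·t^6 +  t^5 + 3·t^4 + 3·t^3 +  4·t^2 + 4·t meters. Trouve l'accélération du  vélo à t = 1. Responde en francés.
Nous devons dériver notre équation de la position x(t) = -4·t^6 + t^5 + 3·t^4 + 3·t^3 + 4·t^2 + 4·t 2 fois. En dérivant la position, nous obtenons la vitesse: v(t) = -24·t^5 + 5·t^4 + 12·t^3 + 9·t^2 + 8·t + 4. La dérivée de la vitesse donne l'accélération: a(t) = -120·t^4 + 20·t^3 + 36·t^2 + 18·t + 8. De l'équation de l'accélération a(t) = -120·t^4 + 20·t^3 + 36·t^2 + 18·t + 8, nous substituons t = 1 pour obtenir a = -38.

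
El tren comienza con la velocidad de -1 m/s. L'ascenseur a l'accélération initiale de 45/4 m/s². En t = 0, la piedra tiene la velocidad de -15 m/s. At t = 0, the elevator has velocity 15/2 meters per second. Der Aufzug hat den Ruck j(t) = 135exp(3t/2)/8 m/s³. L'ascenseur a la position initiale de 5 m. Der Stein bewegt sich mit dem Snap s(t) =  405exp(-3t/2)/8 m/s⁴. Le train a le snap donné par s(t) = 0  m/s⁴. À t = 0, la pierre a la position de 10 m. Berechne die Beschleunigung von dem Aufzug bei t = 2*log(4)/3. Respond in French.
Pour résoudre ceci, nous devons prendre 1 intégrale de notre équation du jerk j(t) = 135·exp(3·t/2)/8. L'intégrale du jerk est l'accélération. En utilisant a(0) = 45/4, nous obtenons a(t) = 45·exp(3·t/2)/4. En utilisant a(t) = 45·exp(3·t/2)/4 et en substituant t = 2*log(4)/3, nous trouvons a = 45.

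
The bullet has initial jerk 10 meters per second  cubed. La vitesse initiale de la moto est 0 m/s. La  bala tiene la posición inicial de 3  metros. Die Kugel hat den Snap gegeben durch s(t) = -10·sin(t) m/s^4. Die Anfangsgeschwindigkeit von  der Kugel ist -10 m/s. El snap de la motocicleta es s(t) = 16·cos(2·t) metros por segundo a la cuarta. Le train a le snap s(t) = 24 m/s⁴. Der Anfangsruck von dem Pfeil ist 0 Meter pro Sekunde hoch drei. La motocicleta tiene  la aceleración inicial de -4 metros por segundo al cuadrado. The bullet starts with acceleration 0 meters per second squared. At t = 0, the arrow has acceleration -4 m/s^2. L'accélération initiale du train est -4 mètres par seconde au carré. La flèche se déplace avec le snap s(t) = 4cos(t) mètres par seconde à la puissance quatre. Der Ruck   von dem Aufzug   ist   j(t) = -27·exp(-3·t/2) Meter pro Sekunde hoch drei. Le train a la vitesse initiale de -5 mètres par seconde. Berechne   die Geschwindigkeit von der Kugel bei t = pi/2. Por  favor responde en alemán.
Wir müssen unsere Gleichung für den Snap s(t) = -10·sin(t) 3-mal integrieren. Durch Integration von dem Snap und Verwendung der Anfangsbedingung j(0) = 10, erhalten wir j(t) = 10·cos(t). Mit ∫j(t)dt und Anwendung von a(0) = 0, finden wir a(t) = 10·sin(t). Mit ∫a(t)dt und Anwendung von v(0) = -10, finden wir v(t) = -10·cos(t). Wir haben die Geschwindigkeit v(t) = -10·cos(t). Durch Einsetzen von t = pi/2: v(pi/2) = 0.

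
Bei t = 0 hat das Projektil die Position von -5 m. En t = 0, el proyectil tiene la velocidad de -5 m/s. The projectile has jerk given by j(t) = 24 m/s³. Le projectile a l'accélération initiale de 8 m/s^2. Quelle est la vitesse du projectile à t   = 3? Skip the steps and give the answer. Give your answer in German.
Bei t = 3, v = 127.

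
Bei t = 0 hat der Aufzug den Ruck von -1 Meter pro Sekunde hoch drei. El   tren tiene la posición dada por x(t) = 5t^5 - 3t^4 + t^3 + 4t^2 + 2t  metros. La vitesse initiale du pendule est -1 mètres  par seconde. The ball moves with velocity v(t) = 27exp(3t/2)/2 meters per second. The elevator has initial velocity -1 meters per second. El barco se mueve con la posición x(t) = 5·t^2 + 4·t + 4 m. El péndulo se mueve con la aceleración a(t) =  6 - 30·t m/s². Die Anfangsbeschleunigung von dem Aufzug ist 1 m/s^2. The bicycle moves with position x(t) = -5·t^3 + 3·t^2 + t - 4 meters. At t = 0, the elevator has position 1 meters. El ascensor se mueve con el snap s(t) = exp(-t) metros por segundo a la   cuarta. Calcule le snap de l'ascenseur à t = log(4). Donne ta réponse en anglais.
From the given snap equation s(t) = exp(-t), we substitute t = log(4) to get s = 1/4.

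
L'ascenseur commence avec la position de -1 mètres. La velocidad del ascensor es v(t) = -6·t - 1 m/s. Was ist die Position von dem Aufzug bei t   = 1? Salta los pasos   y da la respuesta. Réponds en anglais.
x(1) = -5.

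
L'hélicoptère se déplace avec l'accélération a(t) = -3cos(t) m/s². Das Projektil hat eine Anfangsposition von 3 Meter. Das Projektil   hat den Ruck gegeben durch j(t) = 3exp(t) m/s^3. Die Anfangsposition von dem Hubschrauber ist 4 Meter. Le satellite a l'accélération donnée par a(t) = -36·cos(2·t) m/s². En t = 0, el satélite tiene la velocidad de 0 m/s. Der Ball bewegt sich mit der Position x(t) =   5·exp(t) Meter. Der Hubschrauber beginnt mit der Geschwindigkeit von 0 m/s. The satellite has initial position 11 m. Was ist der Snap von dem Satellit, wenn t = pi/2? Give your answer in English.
We must differentiate our acceleration equation a(t) = -36·cos(2·t) 2 times. Differentiating acceleration, we get jerk: j(t) = 72·sin(2·t). Taking d/dt of j(t), we find s(t) = 144·cos(2·t). From the given snap equation s(t) = 144·cos(2·t), we substitute t = pi/2 to get s = -144.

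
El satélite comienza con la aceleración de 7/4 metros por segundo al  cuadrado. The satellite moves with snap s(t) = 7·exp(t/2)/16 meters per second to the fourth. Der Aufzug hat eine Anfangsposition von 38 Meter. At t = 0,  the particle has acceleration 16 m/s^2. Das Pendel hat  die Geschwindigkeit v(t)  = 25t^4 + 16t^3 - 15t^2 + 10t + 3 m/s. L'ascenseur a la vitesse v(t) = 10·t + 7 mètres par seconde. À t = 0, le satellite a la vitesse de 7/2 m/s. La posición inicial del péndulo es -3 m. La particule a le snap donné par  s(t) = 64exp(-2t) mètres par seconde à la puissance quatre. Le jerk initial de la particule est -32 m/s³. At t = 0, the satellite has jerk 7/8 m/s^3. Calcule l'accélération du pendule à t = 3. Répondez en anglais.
To solve this, we need to take 1 derivative of our velocity equation v(t) = 25·t^4 + 16·t^3 - 15·t^2 + 10·t + 3. The derivative of velocity gives acceleration: a(t) = 100·t^3 + 48·t^2 - 30·t + 10. We have acceleration a(t) = 100·t^3 + 48·t^2 - 30·t + 10. Substituting t = 3: a(3) = 3052.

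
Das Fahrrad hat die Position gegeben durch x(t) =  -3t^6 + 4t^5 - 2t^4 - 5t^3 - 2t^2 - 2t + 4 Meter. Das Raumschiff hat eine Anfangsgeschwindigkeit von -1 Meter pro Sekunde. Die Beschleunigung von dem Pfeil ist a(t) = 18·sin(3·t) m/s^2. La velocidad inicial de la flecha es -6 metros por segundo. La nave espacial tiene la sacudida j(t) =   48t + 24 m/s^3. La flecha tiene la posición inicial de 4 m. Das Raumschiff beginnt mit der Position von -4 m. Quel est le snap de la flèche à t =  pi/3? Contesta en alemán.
Wir müssen unsere Gleichung für die Beschleunigung a(t) = 18·sin(3·t) 2-mal ableiten. Mit d/dt von a(t) finden wir j(t) = 54·cos(3·t). Durch Ableiten von dem Ruck erhalten wir den Snap: s(t) = -162·sin(3·t). Mit s(t) = -162·sin(3·t) und Einsetzen von t = pi/3, finden wir s = 0.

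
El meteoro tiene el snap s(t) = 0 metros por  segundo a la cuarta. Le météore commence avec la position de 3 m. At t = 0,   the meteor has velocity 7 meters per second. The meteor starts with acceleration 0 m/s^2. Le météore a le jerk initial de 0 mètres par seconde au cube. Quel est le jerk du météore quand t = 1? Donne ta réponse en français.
Nous devons intégrer notre équation du snap s(t) = 0 1 fois. La primitive du snap est le jerk. En utilisant j(0) = 0, nous obtenons j(t) = 0. De l'équation du jerk j(t) = 0, nous substituons t = 1 pour obtenir j = 0.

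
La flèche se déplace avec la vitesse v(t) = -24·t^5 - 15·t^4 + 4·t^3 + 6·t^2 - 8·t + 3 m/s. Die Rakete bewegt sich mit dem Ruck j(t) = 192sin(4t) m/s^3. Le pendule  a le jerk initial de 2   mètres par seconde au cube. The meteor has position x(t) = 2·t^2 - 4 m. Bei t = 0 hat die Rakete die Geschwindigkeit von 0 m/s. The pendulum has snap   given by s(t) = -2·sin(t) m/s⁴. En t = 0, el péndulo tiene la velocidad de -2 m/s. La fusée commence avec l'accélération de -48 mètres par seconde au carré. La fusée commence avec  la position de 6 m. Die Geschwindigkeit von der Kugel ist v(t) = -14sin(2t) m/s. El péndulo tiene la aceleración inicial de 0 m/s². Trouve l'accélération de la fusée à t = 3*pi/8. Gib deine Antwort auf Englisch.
We need to integrate our jerk equation j(t) = 192·sin(4·t) 1 time. Taking ∫j(t)dt and applying a(0) = -48, we find a(t) = -48·cos(4·t). We have acceleration a(t) = -48·cos(4·t). Substituting t = 3*pi/8: a(3*pi/8) = 0.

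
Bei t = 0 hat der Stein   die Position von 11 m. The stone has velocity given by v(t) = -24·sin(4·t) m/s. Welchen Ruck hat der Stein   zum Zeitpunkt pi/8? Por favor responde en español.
Partiendo de la velocidad v(t) = -24·sin(4·t), tomamos 2 derivadas. Tomando d/dt de v(t), encontramos a(t) = -96·cos(4·t). Derivando la aceleración, obtenemos la sacudida: j(t) = 384·sin(4·t). Usando j(t) = 384·sin(4·t) y sustituyendo t = pi/8, encontramos j = 384.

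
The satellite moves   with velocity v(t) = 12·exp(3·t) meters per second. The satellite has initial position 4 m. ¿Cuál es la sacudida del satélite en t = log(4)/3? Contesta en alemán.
Ausgehend von der Geschwindigkeit v(t) = 12·exp(3·t), nehmen wir 2 Ableitungen. Durch Ableiten von der Geschwindigkeit erhalten wir die Beschleunigung: a(t) = 36·exp(3·t). Durch Ableiten von der Beschleunigung erhalten wir den Ruck: j(t) = 108·exp(3·t). Aus der Gleichung für den Ruck j(t) = 108·exp(3·t), setzen wir t = log(4)/3 ein und erhalten j = 432.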